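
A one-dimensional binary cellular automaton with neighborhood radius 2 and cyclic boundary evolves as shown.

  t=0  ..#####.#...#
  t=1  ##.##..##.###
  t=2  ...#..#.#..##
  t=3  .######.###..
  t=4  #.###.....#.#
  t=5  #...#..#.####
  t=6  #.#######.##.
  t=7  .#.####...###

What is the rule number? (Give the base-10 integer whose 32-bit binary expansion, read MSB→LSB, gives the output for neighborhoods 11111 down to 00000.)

  nb #####: next=#  (t=0,i=4, bit31=1)
  nb ####.: next=.  (t=0,i=5, bit30=0)
  nb ###.#: next=.  (t=0,i=6, bit29=0)
  nb ###..: next=#  (t=3,i=10, bit28=1)
  nb ##.##: next=.  (t=1,i=2, bit27=0)
  nb ##.#.: next=#  (t=0,i=7, bit26=1)
  nb ##..#: next=.  (t=1,i=5, bit25=0)
  nb ##...: next=.  (t=2,i=0, bit24=0)
  nb #.###: next=.  (t=1,i=10, bit23=0)
  nb #.##.: next=#  (t=1,i=3, bit22=1)
  nb #.#.#: next=.  (t=6,i=0, bit21=0)
  nb #.#..: next=#  (t=0,i=8, bit20=1)
  nb #..##: next=#  (t=0,i=1, bit19=1)
  nb #..#.: next=#  (t=2,i=5, bit18=1)
  nb #...#: next=#  (t=0,i=10, bit17=1)
  nb #....: next=.  (t=4,i=6, bit16=0)
  nb .####: next=#  (t=0,i=3, bit15=1)
  nb .###.: next=.  (t=3,i=9, bit14=0)
  nb .##.#: next=#  (t=1,i=8, bit13=1)
  nb .##..: next=.  (t=1,i=4, bit12=0)
  nb .#.##: next=#  (t=4,i=11, bit11=1)
  nb .#.#.: next=.  (t=2,i=7, bit10=0)
  nb .#..#: next=#  (t=0,i=0, bit9=1)
  nb .#...: next=.  (t=0,i=9, bit8=0)
  nb ..###: next=.  (t=0,i=2, bit7=0)
  nb ..##.: next=.  (t=1,i=7, bit6=0)
  nb ..#.#: next=#  (t=2,i=6, bit5=1)
  nb ..#..: next=#  (t=0,i=12, bit4=1)
  nb ...##: next=#  (t=3,i=0, bit3=1)
  nb ...#.: next=#  (t=0,i=11, bit2=1)
  nb ....#: next=.  (t=4,i=8, bit1=0)
  nb .....: next=#  (t=4,i=7, bit0=1)
  bits 10010100010111101010101000111101 = 2489231933

2489231933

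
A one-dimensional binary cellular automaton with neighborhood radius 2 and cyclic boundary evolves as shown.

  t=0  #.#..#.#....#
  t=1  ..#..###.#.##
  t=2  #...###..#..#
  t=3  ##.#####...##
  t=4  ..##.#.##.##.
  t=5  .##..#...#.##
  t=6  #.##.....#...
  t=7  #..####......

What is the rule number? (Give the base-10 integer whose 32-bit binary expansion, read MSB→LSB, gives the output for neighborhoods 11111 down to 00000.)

  [31] ##### => #  t=3,i=5
  [30] ####. => .  t=3,i=0
  [29] ###.# => .  t=1,i=7
  [28] ###.. => #  t=2,i=6
  [27] ##.## => #  t=3,i=2
  [26] ##.#. => .  t=0,i=1
  [25] ##..# => #  t=1,i=0
  [24] ##... => #  t=2,i=1
  [23] #.### => #  t=3,i=3
  [22] #.##. => .  t=1,i=11
  [21] #.#.# => #  t=1,i=9
  [20] #.#.. => #  t=0,i=2
  [19] #..## => #  t=1,i=4
  [18] #..#. => .  t=0,i=4
  [17] #...# => .  t=2,i=2
  [16] #.... => #  t=0,i=9
  [15] .#### => .  t=3,i=4
  [14] .###. => #  t=1,i=6
  [13] .##.# => .  t=0,i=0
  [12] .##.. => #  t=1,i=12
  [11] .#.## => .  t=1,i=10
  [10] .#.#. => #  t=0,i=6
  [9] .#..# => .  t=0,i=3
  [8] .#... => .  t=0,i=8
  [7] ..### => #  t=1,i=5
  [6] ..##. => #  t=0,i=12
  [5] ..#.# => #  t=0,i=5
  [4] ..#.. => .  t=1,i=2
  [3] ...## => #  t=0,i=11
  [2] ...#. => .  t=5,i=8
  [1] ....# => .  t=0,i=10
  [0] ..... => #  t=6,i=6
  bits 10011011101110010101010011101001 = 2612614377

2612614377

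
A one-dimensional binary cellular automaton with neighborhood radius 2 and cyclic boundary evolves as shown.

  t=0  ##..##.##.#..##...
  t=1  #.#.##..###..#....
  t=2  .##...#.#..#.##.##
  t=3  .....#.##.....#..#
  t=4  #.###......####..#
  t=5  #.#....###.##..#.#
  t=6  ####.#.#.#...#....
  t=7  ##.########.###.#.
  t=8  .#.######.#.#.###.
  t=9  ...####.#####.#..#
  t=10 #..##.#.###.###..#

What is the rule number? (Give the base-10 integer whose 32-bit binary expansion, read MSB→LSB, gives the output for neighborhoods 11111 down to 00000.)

  ##### -> #   bit 31 = 1  t=7,i=5
  ####. -> .   bit 30 = 0  t=4,i=13
  ###.# -> #   bit 29 = 1  t=5,i=9
  ###.. -> .   bit 28 = 0  t=1,i=10
  ##.## -> .   bit 27 = 0  t=0,i=6
  ##.#. -> #   bit 26 = 1  t=0,i=9
  ##..# -> #   bit 25 = 1  t=0,i=2
  ##... -> .   bit 24 = 0  t=0,i=15
  #.### -> #   bit 23 = 1  t=4,i=2
  #.##. -> .   bit 22 = 0  t=0,i=7
  #.#.# -> #   bit 21 = 1  t=1,i=2
  #.#.. -> #   bit 20 = 1  t=0,i=10
  #..## -> .   bit 19 = 0  t=0,i=3
  #..#. -> .   bit 18 = 0  t=1,i=12
  #...# -> .   bit 17 = 0  t=0,i=16
  #.... -> .   bit 16 = 0  t=1,i=15
  .#### -> #   bit 15 = 1  t=4,i=12
  .###. -> .   bit 14 = 0  t=1,i=9
  .##.# -> #   bit 13 = 1  t=0,i=5
  .##.. -> .   bit 12 = 0  t=0,i=1
  .#.## -> .   bit 11 = 0  t=1,i=3
  .#.#. -> #   bit 10 = 1  t=1,i=1
  .#..# -> .   bit 9 = 0  t=0,i=11
  .#... -> #   bit 8 = 1  t=1,i=14
  ..### -> #   bit 7 = 1  t=1,i=8
  ..##. -> #   bit 6 = 1  t=0,i=0
  ..#.# -> .   bit 5 = 0  t=1,i=0
  ..#.. -> #   bit 4 = 1  t=1,i=13
  ...## -> .   bit 3 = 0  t=0,i=17
  ...#. -> #   bit 2 = 1  t=1,i=17
  ....# -> #   bit 1 = 1  t=1,i=16
  ..... -> #   bit 0 = 1  t=3,i=2
  bits 10100110101100001010010111010111 = 2796594647

2796594647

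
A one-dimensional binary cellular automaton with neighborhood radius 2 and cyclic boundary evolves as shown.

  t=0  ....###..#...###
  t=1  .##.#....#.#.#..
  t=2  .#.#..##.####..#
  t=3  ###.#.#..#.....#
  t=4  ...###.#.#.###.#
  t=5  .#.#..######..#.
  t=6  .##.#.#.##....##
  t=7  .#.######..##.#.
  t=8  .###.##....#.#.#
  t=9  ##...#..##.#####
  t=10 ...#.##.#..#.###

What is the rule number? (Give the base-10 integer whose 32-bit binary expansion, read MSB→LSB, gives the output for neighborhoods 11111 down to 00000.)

  ##### -> #   bit 31 = 1  t=5,i=8
  ####. -> .   bit 30 = 0  t=2,i=11
  ###.# -> .   bit 29 = 0  t=3,i=2
  ###.. -> .   bit 28 = 0  t=0,i=6
  ##.## -> .   bit 27 = 0  t=2,i=8
  ##.#. -> #   bit 26 = 1  t=1,i=3
  ##..# -> .   bit 25 = 0  t=0,i=7
  ##... -> .   bit 24 = 0  t=0,i=0
  #.### -> #   bit 23 = 1  t=2,i=9
  #.##. -> #   bit 22 = 1  t=6,i=1
  #.#.# -> #   bit 21 = 1  t=1,i=11
  #.#.. -> .   bit 20 = 0  t=1,i=4
  #..## -> .   bit 19 = 0  t=2,i=5
  #..#. -> .   bit 18 = 0  t=0,i=8
  #...# -> #   bit 17 = 1  t=0,i=11
  #.... -> #   bit 16 = 1  t=0,i=1
  .#### -> .   bit 15 = 0  t=2,i=10
  .###. -> .   bit 14 = 0  t=0,i=5
  .##.# -> .   bit 13 = 0  t=1,i=2
  .##.. -> .   bit 12 = 0  t=6,i=9
  .#.## -> #   bit 11 = 1  t=4,i=10
  .#.#. -> #   bit 10 = 1  t=1,i=10
  .#..# -> #   bit 9 = 1  t=2,i=4
  .#... -> .   bit 8 = 0  t=0,i=10
  ..### -> #   bit 7 = 1  t=0,i=4
  ..##. -> #   bit 6 = 1  t=1,i=1
  ..#.# -> #   bit 5 = 1  t=1,i=9
  ..#.. -> #   bit 4 = 1  t=0,i=9
  ...## -> .   bit 3 = 0  t=0,i=3
  ...#. -> .   bit 2 = 0  t=1,i=8
  ....# -> #   bit 1 = 1  t=0,i=2
  ..... -> #   bit 0 = 1  t=3,i=12
  bits 10000100111000110000111011110011 = 2229473011

2229473011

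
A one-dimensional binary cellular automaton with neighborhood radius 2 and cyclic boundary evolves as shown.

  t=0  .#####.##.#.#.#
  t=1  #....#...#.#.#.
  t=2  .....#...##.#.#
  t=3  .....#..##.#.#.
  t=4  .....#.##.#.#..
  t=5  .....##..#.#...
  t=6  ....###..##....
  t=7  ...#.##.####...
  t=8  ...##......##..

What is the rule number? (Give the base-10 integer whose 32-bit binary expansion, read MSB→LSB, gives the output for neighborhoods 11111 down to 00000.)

889740408

  #####|.  b31=0 t=0,i=3
  ####.|.  b30=0 t=0,i=4
  ###.#|#  b29=1 t=0,i=5
  ###..|#  b28=1 t=6,i=6
  ##.##|.  b27=0 t=0,i=6
  ##.#.|#  b26=1 t=0,i=9
  ##..#|.  b25=0 t=5,i=7
  ##...|#  b24=1 t=6,i=11
  #.###|.  b23=0 t=0,i=1
  #.##.|.  b22=0 t=0,i=7
  #.#.#|.  b21=0 t=0,i=10
  #.#..|.  b20=0 t=1,i=0
  #..##|#  b19=1 t=3,i=7
  #..#.|.  b18=0 t=5,i=8
  #...#|.  b17=0 t=1,i=7
  #....|.  b16=0 t=1,i=2
  .####|.  b15=0 t=0,i=2
  .###.|#  b14=1 t=6,i=5
  .##.#|.  b13=0 t=0,i=8
  .##..|#  b12=1 t=5,i=6
  .#.##|#  b11=1 t=0,i=0
  .#.#.|#  b10=1 t=0,i=11
  .#..#|.  b9=0 t=3,i=6
  .#...|.  b8=0 t=1,i=1
  ..###|.  b7=0 t=6,i=4
  ..##.|#  b6=1 t=2,i=9
  ..#.#|#  b5=1 t=1,i=9
  ..#..|#  b4=1 t=1,i=5
  ...##|#  b3=1 t=2,i=8
  ...#.|.  b2=0 t=1,i=4
  ....#|.  b1=0 t=1,i=3
  .....|.  b0=0 t=2,i=2
  bits 00110101000010000101110001111000 = 889740408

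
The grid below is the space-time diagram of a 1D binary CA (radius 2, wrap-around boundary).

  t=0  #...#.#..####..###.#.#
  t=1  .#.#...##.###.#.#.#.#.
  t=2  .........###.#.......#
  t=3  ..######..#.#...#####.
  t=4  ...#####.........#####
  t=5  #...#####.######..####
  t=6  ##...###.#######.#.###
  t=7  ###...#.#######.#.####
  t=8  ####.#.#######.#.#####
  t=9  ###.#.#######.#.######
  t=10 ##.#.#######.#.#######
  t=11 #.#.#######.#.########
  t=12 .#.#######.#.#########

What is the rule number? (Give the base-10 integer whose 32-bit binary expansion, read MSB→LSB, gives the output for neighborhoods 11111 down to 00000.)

  nb #####: next=#  (t=3,i=4, bit31=1)
  nb ####.: next=#  (t=0,i=11, bit30=1)
  nb ###.#: next=.  (t=0,i=17, bit29=0)
  nb ###..: next=#  (t=0,i=12, bit28=1)
  nb ##.##: next=#  (t=1,i=9, bit27=1)
  nb ##.#.: next=#  (t=0,i=18, bit26=1)
  nb ##..#: next=.  (t=0,i=13, bit25=0)
  nb ##...: next=#  (t=0,i=1, bit24=1)
  nb #.###: next=#  (t=1,i=10, bit23=1)
  nb #.##.: next=.  (t=0,i=21, bit22=0)
  nb #.#.#: next=.  (t=0,i=19, bit21=0)
  nb #.#..: next=.  (t=0,i=6, bit20=0)
  nb #..##: next=#  (t=0,i=8, bit19=1)
  nb #..#.: next=.  (t=1,i=0, bit18=0)
  nb #...#: next=.  (t=0,i=2, bit17=0)
  nb #....: next=.  (t=2,i=1, bit16=0)
  nb .####: next=#  (t=0,i=10, bit15=1)
  nb .###.: next=#  (t=0,i=16, bit14=1)
  nb .##.#: next=.  (t=1,i=8, bit13=0)
  nb .##..: next=.  (t=0,i=0, bit12=0)
  nb .#.##: next=#  (t=0,i=20, bit11=1)
  nb .#.#.: next=.  (t=0,i=5, bit10=0)
  nb .#..#: next=#  (t=0,i=7, bit9=1)
  nb .#...: next=.  (t=1,i=4, bit8=0)
  nb ..###: next=.  (t=0,i=9, bit7=0)
  nb ..##.: next=.  (t=1,i=7, bit6=0)
  nb ..#.#: next=.  (t=0,i=4, bit5=0)
  nb ..#..: next=.  (t=2,i=21, bit4=0)
  nb ...##: next=.  (t=1,i=6, bit3=0)
  nb ...#.: next=#  (t=0,i=3, bit2=1)
  nb ....#: next=#  (t=2,i=7, bit1=1)
  nb .....: next=#  (t=2,i=2, bit0=1)
  bits 11011101100010001100101000000111 = 3716729351

3716729351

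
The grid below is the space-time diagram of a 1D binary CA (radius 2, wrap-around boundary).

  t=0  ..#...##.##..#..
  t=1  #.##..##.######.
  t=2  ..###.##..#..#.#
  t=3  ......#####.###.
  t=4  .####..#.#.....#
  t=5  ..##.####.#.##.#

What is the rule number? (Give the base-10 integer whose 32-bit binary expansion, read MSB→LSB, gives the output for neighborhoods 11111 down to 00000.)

  #####|.  b31=0 t=1,i=11
  ####.|#  b30=1 t=1,i=13
  ###.#|.  b29=0 t=1,i=14
  ###..|.  b28=0 t=3,i=14
  ##.##|.  b27=0 t=0,i=8
  ##.#.|#  b26=1 t=1,i=15
  ##..#|#  b25=1 t=0,i=11
  ##...|#  b24=1 t=3,i=15
  #.###|.  b23=0 t=1,i=9
  #.##.|#  b22=1 t=0,i=9
  #.#.#|.  b21=0 t=1,i=0
  #.#..|.  b20=0 t=2,i=15
  #..##|.  b19=0 t=1,i=5
  #..#.|#  b18=1 t=0,i=12
  #...#|.  b17=0 t=0,i=4
  #....|.  b16=0 t=0,i=15
  .####|#  b15=1 t=1,i=10
  .###.|.  b14=0 t=2,i=3
  .##.#|#  b13=1 t=0,i=7
  .##..|#  b12=1 t=0,i=10
  .#.##|.  b11=0 t=1,i=1
  .#.#.|#  b10=1 t=2,i=14
  .#..#|.  b9=0 t=2,i=0
  .#...|#  b8=1 t=0,i=3
  ..###|.  b7=0 t=2,i=2
  ..##.|#  b6=1 t=0,i=6
  ..#.#|#  b5=1 t=2,i=13
  ..#..|#  b4=1 t=0,i=2
  ...##|.  b3=0 t=0,i=5
  ...#.|.  b2=0 t=0,i=1
  ....#|#  b1=1 t=0,i=0
  .....|#  b0=1 t=3,i=1
  bits 01000111010001001011010101110011 = 1195685235

1195685235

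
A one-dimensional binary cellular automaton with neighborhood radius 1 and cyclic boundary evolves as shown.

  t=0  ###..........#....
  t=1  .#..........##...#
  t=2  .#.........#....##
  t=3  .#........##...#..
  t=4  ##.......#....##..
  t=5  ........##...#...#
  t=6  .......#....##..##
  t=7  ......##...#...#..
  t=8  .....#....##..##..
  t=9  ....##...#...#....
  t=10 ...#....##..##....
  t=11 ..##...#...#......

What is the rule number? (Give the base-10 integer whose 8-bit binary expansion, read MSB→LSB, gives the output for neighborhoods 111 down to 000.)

  nb ###: next=#  (t=0,i=1, bit7=1)
  nb ##.: next=.  (t=0,i=2, bit6=0)
  nb #.#: next=.  (t=1,i=0, bit5=0)
  nb #..: next=.  (t=0,i=3, bit4=0)
  nb .##: next=.  (t=0,i=0, bit3=0)
  nb .#.: next=#  (t=0,i=13, bit2=1)
  nb ..#: next=#  (t=0,i=12, bit1=1)
  nb ...: next=.  (t=0,i=4, bit0=0)
  bits 10000110 = 134

134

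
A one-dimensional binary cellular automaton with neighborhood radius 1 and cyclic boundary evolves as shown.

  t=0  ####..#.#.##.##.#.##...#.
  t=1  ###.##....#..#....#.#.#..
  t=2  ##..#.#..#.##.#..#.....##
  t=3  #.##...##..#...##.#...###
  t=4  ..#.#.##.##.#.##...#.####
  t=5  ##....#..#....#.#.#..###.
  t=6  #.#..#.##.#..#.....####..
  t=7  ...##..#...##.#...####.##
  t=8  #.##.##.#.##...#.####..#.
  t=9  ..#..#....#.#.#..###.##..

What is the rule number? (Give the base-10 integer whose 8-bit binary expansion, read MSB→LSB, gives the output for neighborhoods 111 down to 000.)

154

  ###|#  b7=1 t=0,i=1
  ##.|.  b6=0 t=0,i=3
  #.#|.  b5=0 t=0,i=7
  #..|#  b4=1 t=0,i=4
  .##|#  b3=1 t=0,i=0
  .#.|.  b2=0 t=0,i=6
  ..#|#  b1=1 t=0,i=5
  ...|.  b0=0 t=0,i=21
  bits 10011010 = 154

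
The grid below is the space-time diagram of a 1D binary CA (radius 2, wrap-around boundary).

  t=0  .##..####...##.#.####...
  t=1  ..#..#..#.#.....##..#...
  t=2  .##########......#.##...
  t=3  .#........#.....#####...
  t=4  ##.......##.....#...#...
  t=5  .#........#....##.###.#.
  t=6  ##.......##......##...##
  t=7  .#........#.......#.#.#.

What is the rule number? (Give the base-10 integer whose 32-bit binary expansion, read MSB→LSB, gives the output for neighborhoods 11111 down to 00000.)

416685748

  nb #####: next=.  (t=2,i=3, bit31=0)
  nb ####.: next=.  (t=0,i=7, bit30=0)
  nb ###.#: next=.  (t=5,i=20, bit29=0)
  nb ###..: next=#  (t=0,i=8, bit28=1)
  nb ##.##: next=#  (t=5,i=17, bit27=1)
  nb ##.#.: next=.  (t=0,i=14, bit26=0)
  nb ##..#: next=.  (t=0,i=3, bit25=0)
  nb ##...: next=.  (t=0,i=9, bit24=0)
  nb #.###: next=#  (t=0,i=17, bit23=1)
  nb #.##.: next=#  (t=2,i=19, bit22=1)
  nb #.#.#: next=.  (t=0,i=15, bit21=0)
  nb #.#..: next=#  (t=1,i=10, bit20=1)
  nb #..##: next=.  (t=0,i=4, bit19=0)
  nb #..#.: next=#  (t=1,i=4, bit18=1)
  nb #...#: next=#  (t=0,i=10, bit17=1)
  nb #....: next=.  (t=0,i=22, bit16=0)
  nb .####: next=.  (t=0,i=6, bit15=0)
  nb .###.: next=.  (t=5,i=19, bit14=0)
  nb .##.#: next=.  (t=0,i=13, bit13=0)
  nb .##..: next=#  (t=0,i=2, bit12=1)
  nb .#.##: next=#  (t=0,i=16, bit11=1)
  nb .#.#.: next=#  (t=1,i=9, bit10=1)
  nb .#..#: next=#  (t=1,i=3, bit9=1)
  nb .#...: next=.  (t=1,i=11, bit8=0)
  nb ..###: next=#  (t=0,i=5, bit7=1)
  nb ..##.: next=.  (t=0,i=1, bit6=0)
  nb ..#.#: next=#  (t=1,i=8, bit5=1)
  nb ..#..: next=#  (t=1,i=2, bit4=1)
  nb ...##: next=.  (t=0,i=0, bit3=0)
  nb ...#.: next=#  (t=1,i=1, bit2=1)
  nb ....#: next=.  (t=0,i=23, bit1=0)
  nb .....: next=.  (t=1,i=13, bit0=0)
  bits 00011000110101100001111010110100 = 416685748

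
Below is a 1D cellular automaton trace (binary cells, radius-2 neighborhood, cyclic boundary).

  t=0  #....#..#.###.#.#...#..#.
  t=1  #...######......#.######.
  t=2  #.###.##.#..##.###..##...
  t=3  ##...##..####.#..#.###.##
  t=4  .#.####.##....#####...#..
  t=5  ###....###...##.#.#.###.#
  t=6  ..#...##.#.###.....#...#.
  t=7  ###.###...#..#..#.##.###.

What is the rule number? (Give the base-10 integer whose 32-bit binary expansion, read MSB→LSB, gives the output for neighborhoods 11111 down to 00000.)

2556304125

  [31] ##### => #  t=1,i=6
  [30] ####. => .  t=1,i=8
  [29] ###.# => .  t=0,i=12
  [28] ###.. => #  t=1,i=9
  [27] ##.## => #  t=2,i=5
  [26] ##.#. => .  t=0,i=13
  [25] ##..# => .  t=2,i=18
  [24] ##... => .  t=1,i=10
  [23] #.### => .  t=0,i=10
  [22] #.##. => #  t=2,i=6
  [21] #.#.# => .  t=0,i=14
  [20] #.#.. => #  t=0,i=0
  [19] #..## => #  t=2,i=11
  [18] #..#. => #  t=0,i=7
  [17] #...# => #  t=0,i=18
  [16] #.... => .  t=0,i=2
  [15] .#### => .  t=1,i=5
  [14] .###. => .  t=0,i=11
  [13] .##.# => .  t=2,i=7
  [12] .##.. => #  t=2,i=21
  [11] .#.## => #  t=0,i=9
  [10] .#.#. => .  t=0,i=15
  [9] .#..# => #  t=0,i=6
  [8] .#... => .  t=0,i=1
  [7] ..### => #  t=1,i=4
  [6] ..##. => #  t=2,i=12
  [5] ..#.# => #  t=0,i=8
  [4] ..#.. => #  t=0,i=5
  [3] ...## => #  t=1,i=3
  [2] ...#. => #  t=0,i=4
  [1] ....# => .  t=0,i=3
  [0] ..... => #  t=1,i=12
  bits 10011000010111100001101011111101 = 2556304125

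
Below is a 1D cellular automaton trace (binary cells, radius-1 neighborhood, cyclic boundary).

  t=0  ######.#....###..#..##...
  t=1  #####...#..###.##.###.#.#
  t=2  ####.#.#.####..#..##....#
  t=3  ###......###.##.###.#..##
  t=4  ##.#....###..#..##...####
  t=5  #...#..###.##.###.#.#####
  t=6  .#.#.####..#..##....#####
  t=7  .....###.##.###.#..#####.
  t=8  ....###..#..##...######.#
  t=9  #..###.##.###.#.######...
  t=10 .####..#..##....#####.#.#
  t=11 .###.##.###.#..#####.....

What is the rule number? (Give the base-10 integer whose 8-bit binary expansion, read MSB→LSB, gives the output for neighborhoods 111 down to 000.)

154

  ### -> #   bit 7 = 1  t=0,i=1
  ##. -> .   bit 6 = 0  t=0,i=5
  #.# -> .   bit 5 = 0  t=0,i=6
  #.. -> #   bit 4 = 1  t=0,i=8
  .## -> #   bit 3 = 1  t=0,i=0
  .#. -> .   bit 2 = 0  t=0,i=7
  ..# -> #   bit 1 = 1  t=0,i=11
  ... -> .   bit 0 = 0  t=0,i=9
  bits 10011010 = 154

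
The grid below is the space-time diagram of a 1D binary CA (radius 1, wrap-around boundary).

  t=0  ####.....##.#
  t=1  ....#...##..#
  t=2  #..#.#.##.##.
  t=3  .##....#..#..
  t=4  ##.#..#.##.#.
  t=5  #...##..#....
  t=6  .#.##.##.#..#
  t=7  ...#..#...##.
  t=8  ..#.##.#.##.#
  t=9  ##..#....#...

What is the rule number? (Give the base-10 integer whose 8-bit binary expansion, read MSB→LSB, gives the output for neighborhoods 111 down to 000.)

26

  nb ###: next=.  (t=0,i=0, bit7=0)
  nb ##.: next=.  (t=0,i=3, bit6=0)
  nb #.#: next=.  (t=0,i=11, bit5=0)
  nb #..: next=#  (t=0,i=4, bit4=1)
  nb .##: next=#  (t=0,i=9, bit3=1)
  nb .#.: next=.  (t=1,i=4, bit2=0)
  nb ..#: next=#  (t=0,i=8, bit1=1)
  nb ...: next=.  (t=0,i=5, bit0=0)
  bits 00011010 = 26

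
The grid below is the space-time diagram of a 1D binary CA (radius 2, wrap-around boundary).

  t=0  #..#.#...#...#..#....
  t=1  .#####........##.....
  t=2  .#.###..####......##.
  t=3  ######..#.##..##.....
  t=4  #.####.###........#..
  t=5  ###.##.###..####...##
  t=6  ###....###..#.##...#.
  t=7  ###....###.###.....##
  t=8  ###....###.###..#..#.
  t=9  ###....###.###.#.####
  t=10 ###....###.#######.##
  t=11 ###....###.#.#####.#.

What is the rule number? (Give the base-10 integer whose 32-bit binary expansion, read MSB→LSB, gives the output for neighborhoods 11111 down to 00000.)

4105457313

  #####|#  b31=1 t=1,i=3
  ####.|#  b30=1 t=1,i=4
  ###.#|#  b29=1 t=4,i=5
  ###..|#  b28=1 t=1,i=5
  ##.##|.  b27=0 t=4,i=6
  ##.#.|#  b26=1 t=9,i=14
  ##..#|.  b25=0 t=2,i=6
  ##...|.  b24=0 t=1,i=6
  #.###|#  b23=1 t=2,i=3
  #.##.|.  b22=0 t=3,i=10
  #.#.#|#  b21=1 t=9,i=15
  #.#..|#  b20=1 t=0,i=5
  #..##|.  b19=0 t=2,i=7
  #..#.|#  b18=1 t=0,i=2
  #...#|.  b17=0 t=0,i=7
  #....|.  b16=0 t=0,i=18
  .####|.  b15=0 t=1,i=2
  .###.|#  b14=1 t=2,i=4
  .##.#|.  b13=0 t=5,i=5
  .##..|.  b12=0 t=1,i=15
  .#.##|#  b11=1 t=2,i=2
  .#.#.|#  b10=1 t=0,i=4
  .#..#|#  b9=1 t=0,i=1
  .#...|.  b8=0 t=0,i=6
  ..###|#  b7=1 t=1,i=1
  ..##.|.  b6=0 t=1,i=14
  ..#.#|#  b5=1 t=0,i=3
  ..#..|.  b4=0 t=0,i=0
  ...##|.  b3=0 t=1,i=0
  ...#.|.  b2=0 t=0,i=8
  ....#|.  b1=0 t=0,i=19
  .....|#  b0=1 t=1,i=8
  bits 11110100101101000100111010100001 = 4105457313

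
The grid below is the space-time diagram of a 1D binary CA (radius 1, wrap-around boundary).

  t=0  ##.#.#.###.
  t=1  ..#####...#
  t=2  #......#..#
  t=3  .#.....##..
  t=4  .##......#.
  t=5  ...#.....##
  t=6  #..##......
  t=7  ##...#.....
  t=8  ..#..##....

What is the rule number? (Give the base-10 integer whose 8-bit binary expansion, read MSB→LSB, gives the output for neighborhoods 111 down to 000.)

  ### -> .   bit 7 = 0  t=0,i=8
  ##. -> .   bit 6 = 0  t=0,i=1
  #.# -> #   bit 5 = 1  t=0,i=2
  #.. -> #   bit 4 = 1  t=1,i=0
  .## -> .   bit 3 = 0  t=0,i=0
  .#. -> #   bit 2 = 1  t=0,i=3
  ..# -> .   bit 1 = 0  t=1,i=1
  ... -> .   bit 0 = 0  t=1,i=8
  bits 00110100 = 52

52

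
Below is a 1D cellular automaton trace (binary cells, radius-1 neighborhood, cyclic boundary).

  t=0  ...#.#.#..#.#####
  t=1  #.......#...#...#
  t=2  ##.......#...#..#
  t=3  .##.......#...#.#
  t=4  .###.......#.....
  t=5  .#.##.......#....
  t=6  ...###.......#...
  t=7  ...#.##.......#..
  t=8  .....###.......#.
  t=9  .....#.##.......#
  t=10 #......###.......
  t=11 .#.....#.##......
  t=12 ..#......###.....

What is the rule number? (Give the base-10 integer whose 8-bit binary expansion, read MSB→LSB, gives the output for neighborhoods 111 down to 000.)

88

  ###|.  b7=0 t=0,i=13
  ##.|#  b6=1 t=0,i=16
  #.#|.  b5=0 t=0,i=4
  #..|#  b4=1 t=0,i=0
  .##|#  b3=1 t=0,i=12
  .#.|.  b2=0 t=0,i=3
  ..#|.  b1=0 t=0,i=2
  ...|.  b0=0 t=0,i=1
  bits 01011000 = 88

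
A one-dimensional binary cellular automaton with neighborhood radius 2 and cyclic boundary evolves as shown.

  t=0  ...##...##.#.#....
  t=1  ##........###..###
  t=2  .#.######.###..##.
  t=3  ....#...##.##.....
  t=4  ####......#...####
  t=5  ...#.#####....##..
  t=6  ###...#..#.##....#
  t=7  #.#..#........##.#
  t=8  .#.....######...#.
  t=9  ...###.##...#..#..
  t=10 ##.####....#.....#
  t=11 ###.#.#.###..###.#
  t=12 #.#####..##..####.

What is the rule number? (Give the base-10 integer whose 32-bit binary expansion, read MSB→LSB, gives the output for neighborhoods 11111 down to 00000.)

  #####|.  b31=0 t=1,i=17
  ####.|.  b30=0 t=1,i=0
  ###.#|#  b29=1 t=2,i=8
  ###..|#  b28=1 t=1,i=1
  ##.##|#  b27=1 t=2,i=9
  ##.#.|#  b26=1 t=0,i=10
  ##..#|.  b25=0 t=1,i=13
  ##...|.  b24=0 t=0,i=5
  #.###|.  b23=0 t=2,i=3
  #.##.|.  b22=0 t=3,i=11
  #.#.#|#  b21=1 t=0,i=11
  #.#..|.  b20=0 t=0,i=13
  #..##|.  b19=0 t=1,i=14
  #..#.|.  b18=0 t=2,i=0
  #...#|.  b17=0 t=0,i=6
  #....|#  b16=1 t=0,i=15
  .####|#  b15=1 t=1,i=16
  .###.|#  b14=1 t=1,i=11
  .##.#|.  b13=0 t=0,i=9
  .##..|.  b12=0 t=0,i=4
  .#.##|.  b11=0 t=2,i=2
  .#.#.|#  b10=1 t=0,i=12
  .#..#|.  b9=0 t=6,i=7
  .#...|.  b8=0 t=0,i=14
  ..###|#  b7=1 t=1,i=10
  ..##.|.  b6=0 t=0,i=3
  ..#.#|.  b5=0 t=2,i=1
  ..#..|.  b4=0 t=3,i=4
  ...##|.  b3=0 t=0,i=2
  ...#.|#  b2=1 t=3,i=3
  ....#|#  b1=1 t=0,i=1
  .....|#  b0=1 t=0,i=0
  bits 00111100001000011100010010000111 = 1008845959

1008845959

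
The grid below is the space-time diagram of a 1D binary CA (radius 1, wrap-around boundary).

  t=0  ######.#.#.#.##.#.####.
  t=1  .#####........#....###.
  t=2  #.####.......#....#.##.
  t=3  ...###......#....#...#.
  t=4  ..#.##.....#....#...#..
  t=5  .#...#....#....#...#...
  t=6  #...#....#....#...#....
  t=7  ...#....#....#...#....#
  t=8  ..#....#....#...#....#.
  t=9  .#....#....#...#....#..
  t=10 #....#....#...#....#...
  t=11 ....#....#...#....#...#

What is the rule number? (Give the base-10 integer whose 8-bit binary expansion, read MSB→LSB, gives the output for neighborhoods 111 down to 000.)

194

  ###|#  b7=1 t=0,i=1
  ##.|#  b6=1 t=0,i=5
  #.#|.  b5=0 t=0,i=6
  #..|.  b4=0 t=1,i=6
  .##|.  b3=0 t=0,i=0
  .#.|.  b2=0 t=0,i=7
  ..#|#  b1=1 t=1,i=0
  ...|.  b0=0 t=1,i=7
  bits 11000010 = 194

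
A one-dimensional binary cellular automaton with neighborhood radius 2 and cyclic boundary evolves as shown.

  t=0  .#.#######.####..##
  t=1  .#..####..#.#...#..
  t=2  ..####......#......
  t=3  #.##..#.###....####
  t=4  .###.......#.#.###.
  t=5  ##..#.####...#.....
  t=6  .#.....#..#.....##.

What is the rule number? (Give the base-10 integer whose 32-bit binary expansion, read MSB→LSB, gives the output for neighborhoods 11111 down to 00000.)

  nb #####: next=#  (t=0,i=5, bit31=1)
  nb ####.: next=.  (t=0,i=8, bit30=0)
  nb ###.#: next=.  (t=0,i=9, bit29=0)
  nb ###..: next=.  (t=0,i=14, bit28=0)
  nb ##.##: next=#  (t=0,i=10, bit27=1)
  nb ##.#.: next=.  (t=0,i=0, bit26=0)
  nb ##..#: next=.  (t=0,i=15, bit25=0)
  nb ##...: next=#  (t=2,i=6, bit24=1)
  nb #.###: next=.  (t=0,i=3, bit23=0)
  nb #.##.: next=#  (t=3,i=2, bit22=1)
  nb #.#.#: next=#  (t=0,i=1, bit21=1)
  nb #.#..: next=#  (t=1,i=12, bit20=1)
  nb #..##: next=#  (t=0,i=16, bit19=1)
  nb #..#.: next=.  (t=1,i=9, bit18=0)
  nb #...#: next=.  (t=1,i=14, bit17=0)
  nb #....: next=.  (t=2,i=7, bit16=0)
  nb .####: next=#  (t=0,i=4, bit15=1)
  nb .###.: next=.  (t=3,i=9, bit14=0)
  nb .##.#: next=.  (t=0,i=18, bit13=0)
  nb .##..: next=#  (t=3,i=3, bit12=1)
  nb .#.##: next=.  (t=0,i=2, bit11=0)
  nb .#.#.: next=.  (t=1,i=11, bit10=0)
  nb .#..#: next=#  (t=1,i=2, bit9=1)
  nb .#...: next=.  (t=1,i=13, bit8=0)
  nb ..###: next=#  (t=1,i=4, bit7=1)
  nb ..##.: next=.  (t=0,i=17, bit6=0)
  nb ..#.#: next=.  (t=1,i=10, bit5=0)
  nb ..#..: next=.  (t=1,i=1, bit4=0)
  nb ...##: next=.  (t=2,i=1, bit3=0)
  nb ...#.: next=.  (t=1,i=0, bit2=0)
  nb ....#: next=#  (t=2,i=0, bit1=1)
  nb .....: next=#  (t=2,i=8, bit0=1)
  bits 10001001011110001001001010000011 = 2306380419

2306380419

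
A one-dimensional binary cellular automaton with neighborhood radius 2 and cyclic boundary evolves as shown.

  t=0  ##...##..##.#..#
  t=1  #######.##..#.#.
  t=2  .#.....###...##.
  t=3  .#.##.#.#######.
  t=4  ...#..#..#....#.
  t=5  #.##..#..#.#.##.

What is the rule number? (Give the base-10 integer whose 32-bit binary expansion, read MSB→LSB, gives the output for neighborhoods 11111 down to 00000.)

427545693

  #####|.  b31=0 t=1,i=2
  ####.|.  b30=0 t=1,i=5
  ###.#|.  b29=0 t=1,i=6
  ###..|#  b28=1 t=0,i=1
  ##.##|#  b27=1 t=1,i=7
  ##.#.|.  b26=0 t=0,i=11
  ##..#|.  b25=0 t=0,i=7
  ##...|#  b24=1 t=0,i=2
  #.###|.  b23=0 t=1,i=0
  #.##.|#  b22=1 t=1,i=8
  #.#.#|#  b21=1 t=1,i=14
  #.#..|#  b20=1 t=0,i=12
  #..##|#  b19=1 t=0,i=8
  #..#.|.  b18=0 t=1,i=11
  #...#|#  b17=1 t=0,i=3
  #....|#  b16=1 t=2,i=3
  .####|#  b15=1 t=1,i=1
  .###.|#  b14=1 t=0,i=0
  .##.#|.  b13=0 t=0,i=10
  .##..|#  b12=1 t=0,i=6
  .#.##|.  b11=0 t=1,i=15
  .#.#.|#  b10=1 t=1,i=13
  .#..#|.  b9=0 t=0,i=13
  .#...|.  b8=0 t=2,i=2
  ..###|.  b7=0 t=0,i=15
  ..##.|#  b6=1 t=0,i=5
  ..#.#|.  b5=0 t=1,i=12
  ..#..|#  b4=1 t=2,i=1
  ...##|#  b3=1 t=0,i=4
  ...#.|#  b2=1 t=4,i=2
  ....#|.  b1=0 t=2,i=5
  .....|#  b0=1 t=2,i=4
  bits 00011001011110111101010001011101 = 427545693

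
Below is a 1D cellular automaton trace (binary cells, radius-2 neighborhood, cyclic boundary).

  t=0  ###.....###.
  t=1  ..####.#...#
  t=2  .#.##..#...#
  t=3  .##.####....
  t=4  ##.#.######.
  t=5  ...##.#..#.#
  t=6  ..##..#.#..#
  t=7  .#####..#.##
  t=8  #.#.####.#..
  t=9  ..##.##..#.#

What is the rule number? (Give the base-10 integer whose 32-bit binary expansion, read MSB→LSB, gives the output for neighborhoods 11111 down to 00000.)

  nb #####: next=.  (t=4,i=7, bit31=0)
  nb ####.: next=#  (t=1,i=4, bit30=1)
  nb ###.#: next=.  (t=0,i=10, bit29=0)
  nb ###..: next=#  (t=0,i=2, bit28=1)
  nb ##.##: next=#  (t=0,i=11, bit27=1)
  nb ##.#.: next=.  (t=1,i=6, bit26=0)
  nb ##..#: next=#  (t=2,i=5, bit25=1)
  nb ##...: next=#  (t=0,i=3, bit24=1)
  nb #.###: next=.  (t=0,i=0, bit23=0)
  nb #.##.: next=.  (t=2,i=3, bit22=0)
  nb #.#.#: next=#  (t=2,i=1, bit21=1)
  nb #.#..: next=#  (t=1,i=7, bit20=1)
  nb #..##: next=#  (t=1,i=1, bit19=1)
  nb #..#.: next=#  (t=2,i=6, bit18=1)
  nb #...#: next=.  (t=1,i=9, bit17=0)
  nb #....: next=#  (t=0,i=4, bit16=1)
  nb .####: next=#  (t=1,i=3, bit15=1)
  nb .###.: next=.  (t=0,i=1, bit14=0)
  nb .##.#: next=.  (t=3,i=2, bit13=0)
  nb .##..: next=#  (t=2,i=4, bit12=1)
  nb .#.##: next=#  (t=2,i=2, bit11=1)
  nb .#.#.: next=.  (t=2,i=0, bit10=0)
  nb .#..#: next=.  (t=1,i=0, bit9=0)
  nb .#...: next=.  (t=1,i=8, bit8=0)
  nb ..###: next=.  (t=0,i=8, bit7=0)
  nb ..##.: next=#  (t=3,i=1, bit6=1)
  nb ..#.#: next=.  (t=2,i=11, bit5=0)
  nb ..#..: next=#  (t=1,i=11, bit4=1)
  nb ...##: next=#  (t=0,i=7, bit3=1)
  nb ...#.: next=.  (t=1,i=10, bit2=0)
  nb ....#: next=.  (t=0,i=6, bit1=0)
  nb .....: next=#  (t=0,i=5, bit0=1)
  bits 01011011001111011001100001011001 = 1530763353

1530763353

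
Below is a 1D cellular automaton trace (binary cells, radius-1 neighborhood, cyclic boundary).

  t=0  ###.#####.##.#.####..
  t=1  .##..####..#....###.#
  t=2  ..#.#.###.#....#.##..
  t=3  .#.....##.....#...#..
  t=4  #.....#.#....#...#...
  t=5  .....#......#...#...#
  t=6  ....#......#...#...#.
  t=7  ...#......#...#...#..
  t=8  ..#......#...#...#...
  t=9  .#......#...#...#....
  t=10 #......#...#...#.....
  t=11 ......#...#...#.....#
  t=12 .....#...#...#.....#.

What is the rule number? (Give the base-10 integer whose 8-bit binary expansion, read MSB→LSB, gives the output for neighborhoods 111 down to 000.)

  [7] ### => #  t=0,i=1
  [6] ##. => #  t=0,i=2
  [5] #.# => .  t=0,i=3
  [4] #.. => .  t=0,i=19
  [3] .## => .  t=0,i=0
  [2] .#. => .  t=0,i=13
  [1] ..# => #  t=0,i=20
  [0] ... => .  t=1,i=13
  bits 11000010 = 194

194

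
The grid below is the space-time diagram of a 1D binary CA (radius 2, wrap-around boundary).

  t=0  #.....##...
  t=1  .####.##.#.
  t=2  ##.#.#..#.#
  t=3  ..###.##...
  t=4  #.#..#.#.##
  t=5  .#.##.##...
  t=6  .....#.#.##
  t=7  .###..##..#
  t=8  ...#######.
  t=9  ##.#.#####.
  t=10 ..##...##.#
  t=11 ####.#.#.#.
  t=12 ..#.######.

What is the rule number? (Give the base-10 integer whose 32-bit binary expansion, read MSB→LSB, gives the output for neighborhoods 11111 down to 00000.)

  #####|#  b31=1 t=8,i=5
  ####.|#  b30=1 t=1,i=3
  ###.#|.  b29=0 t=1,i=4
  ###..|#  b28=1 t=7,i=3
  ##.##|#  b27=1 t=1,i=5
  ##.#.|#  b26=1 t=1,i=8
  ##..#|#  b25=1 t=7,i=4
  ##...|.  b24=0 t=0,i=8
  #.###|.  b23=0 t=2,i=10
  #.##.|.  b22=0 t=1,i=6
  #.#.#|#  b21=1 t=2,i=3
  #.#..|.  b20=0 t=1,i=9
  #..##|#  b19=1 t=1,i=0
  #..#.|#  b18=1 t=2,i=7
  #...#|#  b17=1 t=0,i=9
  #....|#  b16=1 t=0,i=2
  .####|.  b15=0 t=1,i=2
  .###.|.  b14=0 t=2,i=0
  .##.#|.  b13=0 t=1,i=7
  .##..|#  b12=1 t=0,i=7
  .#.##|.  b11=0 t=2,i=9
  .#.#.|#  b10=1 t=2,i=4
  .#..#|#  b9=1 t=1,i=10
  .#...|#  b8=1 t=0,i=1
  ..###|#  b7=1 t=1,i=1
  ..##.|#  b6=1 t=0,i=6
  ..#.#|.  b5=0 t=2,i=8
  ..#..|.  b4=0 t=0,i=0
  ...##|.  b3=0 t=0,i=5
  ...#.|.  b2=0 t=0,i=10
  ....#|#  b1=1 t=0,i=4
  .....|#  b0=1 t=0,i=3
  bits 11011110001011110001011111000011 = 3727628227

3727628227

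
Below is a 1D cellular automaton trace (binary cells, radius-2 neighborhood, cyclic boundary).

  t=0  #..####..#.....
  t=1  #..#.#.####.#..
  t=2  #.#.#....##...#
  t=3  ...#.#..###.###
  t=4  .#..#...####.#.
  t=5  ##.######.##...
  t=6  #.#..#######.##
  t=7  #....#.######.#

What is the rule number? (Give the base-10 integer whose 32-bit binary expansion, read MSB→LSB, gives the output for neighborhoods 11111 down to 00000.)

3930478041

  #####|#  b31=1 t=5,i=5
  ####.|#  b30=1 t=0,i=5
  ###.#|#  b29=1 t=1,i=10
  ###..|.  b28=0 t=0,i=6
  ##.##|#  b27=1 t=3,i=11
  ##.#.|.  b26=0 t=1,i=11
  ##..#|#  b25=1 t=0,i=7
  ##...|.  b24=0 t=2,i=11
  #.###|.  b23=0 t=1,i=7
  #.##.|#  b22=1 t=5,i=10
  #.#.#|.  b21=0 t=1,i=5
  #.#..|.  b20=0 t=1,i=12
  #..##|.  b19=0 t=0,i=2
  #..#.|#  b18=1 t=0,i=8
  #...#|#  b17=1 t=2,i=12
  #....|.  b16=0 t=0,i=11
  .####|.  b15=0 t=0,i=4
  .###.|#  b14=1 t=3,i=9
  .##.#|.  b13=0 t=2,i=0
  .##..|#  b12=1 t=2,i=10
  .#.##|.  b11=0 t=1,i=6
  .#.#.|#  b10=1 t=1,i=4
  .#..#|.  b9=0 t=0,i=1
  .#...|#  b8=1 t=0,i=10
  ..###|#  b7=1 t=0,i=3
  ..##.|#  b6=1 t=2,i=9
  ..#.#|.  b5=0 t=1,i=3
  ..#..|#  b4=1 t=0,i=0
  ...##|#  b3=1 t=2,i=8
  ...#.|.  b2=0 t=0,i=14
  ....#|.  b1=0 t=0,i=13
  .....|#  b0=1 t=0,i=12
  bits 11101010010001100101010111011001 = 3930478041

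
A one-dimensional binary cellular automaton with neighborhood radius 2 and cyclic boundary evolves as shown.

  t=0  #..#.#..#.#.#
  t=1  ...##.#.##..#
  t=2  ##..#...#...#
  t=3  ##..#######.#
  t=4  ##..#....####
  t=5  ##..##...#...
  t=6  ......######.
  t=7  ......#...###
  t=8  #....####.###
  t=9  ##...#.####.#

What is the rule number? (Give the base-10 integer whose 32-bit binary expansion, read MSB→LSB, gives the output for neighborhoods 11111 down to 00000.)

2042783668

  #####|.  b31=0 t=3,i=6
  ####.|#  b30=1 t=3,i=9
  ###.#|#  b29=1 t=3,i=10
  ###..|#  b28=1 t=2,i=1
  ##.##|#  b27=1 t=3,i=11
  ##.#.|.  b26=0 t=1,i=5
  ##..#|.  b25=0 t=0,i=1
  ##...|#  b24=1 t=5,i=6
  #.###|#  b23=1 t=3,i=12
  #.##.|#  b22=1 t=0,i=12
  #.#.#|.  b21=0 t=0,i=10
  #.#..|.  b20=0 t=0,i=5
  #..##|.  b19=0 t=3,i=3
  #..#.|.  b18=0 t=0,i=2
  #...#|#  b17=1 t=1,i=1
  #....|.  b16=0 t=4,i=6
  .####|.  b15=0 t=3,i=5
  .###.|#  b14=1 t=2,i=0
  .##.#|#  b13=1 t=1,i=4
  .##..|.  b12=0 t=0,i=0
  .#.##|.  b11=0 t=0,i=11
  .#.#.|#  b10=1 t=0,i=4
  .#..#|#  b9=1 t=0,i=6
  .#...|#  b8=1 t=1,i=0
  ..###|#  b7=1 t=2,i=12
  ..##.|.  b6=0 t=1,i=3
  ..#.#|#  b5=1 t=0,i=3
  ..#..|#  b4=1 t=1,i=12
  ...##|.  b3=0 t=1,i=2
  ...#.|#  b2=1 t=2,i=7
  ....#|.  b1=0 t=4,i=7
  .....|.  b0=0 t=6,i=1
  bits 01111001110000100110011110110100 = 2042783668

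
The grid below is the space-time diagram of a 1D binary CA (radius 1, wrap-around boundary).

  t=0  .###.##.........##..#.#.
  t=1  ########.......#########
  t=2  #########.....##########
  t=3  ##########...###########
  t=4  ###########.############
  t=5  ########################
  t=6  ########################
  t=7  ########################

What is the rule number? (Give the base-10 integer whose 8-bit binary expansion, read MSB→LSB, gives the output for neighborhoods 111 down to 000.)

254

  [7] ### => #  t=0,i=2
  [6] ##. => #  t=0,i=3
  [5] #.# => #  t=0,i=4
  [4] #.. => #  t=0,i=7
  [3] .## => #  t=0,i=1
  [2] .#. => #  t=0,i=20
  [1] ..# => #  t=0,i=0
  [0] ... => .  t=0,i=8
  bits 11111110 = 254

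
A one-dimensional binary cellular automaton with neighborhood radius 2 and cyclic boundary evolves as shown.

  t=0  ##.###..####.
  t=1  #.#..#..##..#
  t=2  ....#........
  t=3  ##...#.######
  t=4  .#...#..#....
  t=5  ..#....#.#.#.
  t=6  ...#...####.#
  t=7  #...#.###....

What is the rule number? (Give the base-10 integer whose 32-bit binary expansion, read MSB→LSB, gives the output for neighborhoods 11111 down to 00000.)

409241001

  [31] ##### => .  t=3,i=9
  [30] ####. => .  t=0,i=10
  [29] ###.# => .  t=0,i=11
  [28] ###.. => #  t=0,i=5
  [27] ##.## => #  t=0,i=2
  [26] ##.#. => .  t=1,i=1
  [25] ##..# => .  t=0,i=6
  [24] ##... => .  t=3,i=2
  [23] #.### => .  t=0,i=3
  [22] #.##. => #  t=0,i=0
  [21] #.#.# => #  t=5,i=9
  [20] #.#.. => .  t=1,i=2
  [19] #..## => .  t=0,i=7
  [18] #..#. => #  t=1,i=4
  [17] #...# => .  t=3,i=3
  [16] #.... => .  t=2,i=6
  [15] .#### => #  t=0,i=9
  [14] .###. => .  t=0,i=4
  [13] .##.# => .  t=0,i=1
  [12] .##.. => .  t=1,i=9
  [11] .#.## => .  t=3,i=6
  [10] .#.#. => #  t=5,i=8
  [9] .#..# => .  t=1,i=3
  [8] .#... => #  t=2,i=5
  [7] ..### => #  t=0,i=8
  [6] ..##. => .  t=1,i=8
  [5] ..#.# => #  t=3,i=5
  [4] ..#.. => .  t=1,i=5
  [3] ...## => #  t=6,i=6
  [2] ...#. => .  t=2,i=3
  [1] ....# => .  t=2,i=2
  [0] ..... => #  t=2,i=0
  bits 00011000011001001000010110101001 = 409241001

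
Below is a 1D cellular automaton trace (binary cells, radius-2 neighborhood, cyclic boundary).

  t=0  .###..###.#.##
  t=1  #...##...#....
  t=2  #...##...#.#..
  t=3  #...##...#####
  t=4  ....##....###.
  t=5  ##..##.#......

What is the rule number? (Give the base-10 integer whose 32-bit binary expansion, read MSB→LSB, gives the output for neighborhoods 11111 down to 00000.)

  #####|#  b31=1 t=3,i=11
  ####.|.  b30=0 t=3,i=13
  ###.#|.  b29=0 t=0,i=8
  ###..|.  b28=0 t=0,i=3
  ##.##|#  b27=1 t=0,i=0
  ##.#.|#  b26=1 t=0,i=9
  ##..#|#  b25=1 t=0,i=4
  ##...|.  b24=0 t=1,i=6
  #.###|.  b23=0 t=0,i=1
  #.##.|.  b22=0 t=0,i=12
  #.#.#|.  b21=0 t=0,i=10
  #.#..|#  b20=1 t=2,i=11
  #..##|#  b19=1 t=0,i=5
  #..#.|#  b18=1 t=2,i=13
  #...#|.  b17=0 t=1,i=2
  #....|#  b16=1 t=1,i=11
  .####|#  b15=1 t=3,i=10
  .###.|.  b14=0 t=0,i=2
  .##.#|.  b13=0 t=0,i=13
  .##..|#  b12=1 t=1,i=5
  .#.##|.  b11=0 t=0,i=11
  .#.#.|#  b10=1 t=2,i=10
  .#..#|#  b9=1 t=2,i=12
  .#...|.  b8=0 t=1,i=1
  ..###|.  b7=0 t=0,i=6
  ..##.|#  b6=1 t=1,i=4
  ..#.#|#  b5=1 t=2,i=9
  ..#..|#  b4=1 t=1,i=0
  ...##|.  b3=0 t=1,i=3
  ...#.|.  b2=0 t=1,i=8
  ....#|.  b1=0 t=1,i=12
  .....|#  b0=1 t=4,i=1
  bits 10001110000111011001011001110001 = 2384303729

2384303729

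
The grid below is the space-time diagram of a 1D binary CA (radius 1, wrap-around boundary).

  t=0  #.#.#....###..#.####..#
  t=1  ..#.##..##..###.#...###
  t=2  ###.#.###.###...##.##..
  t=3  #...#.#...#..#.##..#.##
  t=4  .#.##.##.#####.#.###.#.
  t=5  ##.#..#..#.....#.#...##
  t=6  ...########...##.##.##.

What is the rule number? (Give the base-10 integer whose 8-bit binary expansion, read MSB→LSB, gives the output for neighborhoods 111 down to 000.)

30

  [7] ### => .  t=0,i=10
  [6] ##. => .  t=0,i=0
  [5] #.# => .  t=0,i=1
  [4] #.. => #  t=0,i=5
  [3] .## => #  t=0,i=9
  [2] .#. => #  t=0,i=2
  [1] ..# => #  t=0,i=8
  [0] ... => .  t=0,i=6
  bits 00011110 = 30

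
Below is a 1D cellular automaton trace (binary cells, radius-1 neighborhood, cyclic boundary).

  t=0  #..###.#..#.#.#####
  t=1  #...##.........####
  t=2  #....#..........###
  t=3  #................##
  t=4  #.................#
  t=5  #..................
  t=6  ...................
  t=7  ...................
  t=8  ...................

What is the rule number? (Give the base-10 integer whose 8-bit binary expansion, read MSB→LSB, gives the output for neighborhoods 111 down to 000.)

  nb ###: next=#  (t=0,i=4, bit7=1)
  nb ##.: next=#  (t=0,i=0, bit6=1)
  nb #.#: next=.  (t=0,i=6, bit5=0)
  nb #..: next=.  (t=0,i=1, bit4=0)
  nb .##: next=.  (t=0,i=3, bit3=0)
  nb .#.: next=.  (t=0,i=7, bit2=0)
  nb ..#: next=.  (t=0,i=2, bit1=0)
  nb ...: next=.  (t=1,i=2, bit0=0)
  bits 11000000 = 192

192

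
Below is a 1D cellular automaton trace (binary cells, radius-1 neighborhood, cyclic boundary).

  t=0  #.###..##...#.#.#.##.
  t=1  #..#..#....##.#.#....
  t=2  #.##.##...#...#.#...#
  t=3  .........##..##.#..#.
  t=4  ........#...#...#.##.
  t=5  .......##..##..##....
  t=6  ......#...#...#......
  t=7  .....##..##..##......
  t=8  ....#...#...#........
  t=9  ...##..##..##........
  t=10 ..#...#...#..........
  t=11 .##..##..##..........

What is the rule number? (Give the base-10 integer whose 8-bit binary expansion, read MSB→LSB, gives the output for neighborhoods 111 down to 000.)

134

  ### -> #   bit 7 = 1  t=0,i=3
  ##. -> .   bit 6 = 0  t=0,i=4
  #.# -> .   bit 5 = 0  t=0,i=1
  #.. -> .   bit 4 = 0  t=0,i=5
  .## -> .   bit 3 = 0  t=0,i=2
  .#. -> #   bit 2 = 1  t=0,i=0
  ..# -> #   bit 1 = 1  t=0,i=6
  ... -> .   bit 0 = 0  t=0,i=10
  bits 10000110 = 134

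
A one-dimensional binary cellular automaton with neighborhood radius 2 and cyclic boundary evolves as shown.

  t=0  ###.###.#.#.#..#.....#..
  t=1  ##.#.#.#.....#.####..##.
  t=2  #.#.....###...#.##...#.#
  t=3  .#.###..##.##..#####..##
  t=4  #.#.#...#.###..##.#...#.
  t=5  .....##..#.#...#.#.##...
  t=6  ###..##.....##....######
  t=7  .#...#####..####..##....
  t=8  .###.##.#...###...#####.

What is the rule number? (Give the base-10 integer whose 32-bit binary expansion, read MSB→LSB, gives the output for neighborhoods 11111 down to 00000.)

  [31] ##### => .  t=3,i=17
  [30] ####. => #  t=1,i=17
  [29] ###.# => .  t=0,i=2
  [28] ###.. => .  t=1,i=18
  [27] ##.## => #  t=0,i=3
  [26] ##.#. => #  t=0,i=7
  [25] ##..# => .  t=1,i=19
  [24] ##... => #  t=2,i=11
  [23] #.### => .  t=0,i=4
  [22] #.##. => #  t=1,i=0
  [21] #.#.# => .  t=0,i=8
  [20] #.#.. => .  t=0,i=12
  [19] #..## => .  t=0,i=23
  [18] #..#. => .  t=0,i=14
  [17] #...# => #  t=2,i=12
  [16] #.... => #  t=0,i=17
  [15] .#### => #  t=1,i=16
  [14] .###. => #  t=0,i=1
  [13] .##.# => .  t=1,i=1
  [12] .##.. => #  t=2,i=17
  [11] .#.## => #  t=1,i=14
  [10] .#.#. => .  t=0,i=9
  [9] .#..# => #  t=0,i=13
  [8] .#... => #  t=0,i=16
  [7] ..### => #  t=0,i=0
  [6] ..##. => #  t=1,i=21
  [5] ..#.# => .  t=1,i=13
  [4] ..#.. => #  t=0,i=15
  [3] ...## => .  t=2,i=7
  [2] ...#. => .  t=0,i=20
  [1] ....# => .  t=0,i=19
  [0] ..... => #  t=0,i=18
  bits 01001101010000111101101111010001 = 1296292817

1296292817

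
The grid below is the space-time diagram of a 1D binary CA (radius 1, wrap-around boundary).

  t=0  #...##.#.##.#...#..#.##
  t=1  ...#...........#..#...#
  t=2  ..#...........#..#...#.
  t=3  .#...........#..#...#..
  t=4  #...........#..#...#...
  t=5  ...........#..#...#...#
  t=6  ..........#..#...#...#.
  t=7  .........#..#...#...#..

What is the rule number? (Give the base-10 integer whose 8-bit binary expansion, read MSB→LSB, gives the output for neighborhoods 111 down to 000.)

  [7] ### => #  t=0,i=22
  [6] ##. => .  t=0,i=0
  [5] #.# => .  t=0,i=6
  [4] #.. => .  t=0,i=1
  [3] .## => .  t=0,i=4
  [2] .#. => .  t=0,i=7
  [1] ..# => #  t=0,i=3
  [0] ... => .  t=0,i=2
  bits 10000010 = 130

130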